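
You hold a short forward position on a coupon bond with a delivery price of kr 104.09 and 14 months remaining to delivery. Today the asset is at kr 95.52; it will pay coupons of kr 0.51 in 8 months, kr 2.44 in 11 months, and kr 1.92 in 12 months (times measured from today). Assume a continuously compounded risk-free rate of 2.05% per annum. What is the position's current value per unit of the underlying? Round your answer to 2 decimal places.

kr 10.89

PV(remaining coupons) I = 0.51·e^(−0.0205·8/12) + 2.44·e^(−0.0205·11/12) + 1.92·e^(−0.0205·12/12) = 4.7787
Current forward F = (S − I)·e^(rT) = (95.52 − 4.7787)·e^(0.0205·14/12) = 90.7413 × 1.024205 = 92.9377
Value (long) = (F − K)·e^(−rT) = (92.9377 − 104.09) × 0.976367 = -10.8887
Short position value = −(long value) = kr 10.89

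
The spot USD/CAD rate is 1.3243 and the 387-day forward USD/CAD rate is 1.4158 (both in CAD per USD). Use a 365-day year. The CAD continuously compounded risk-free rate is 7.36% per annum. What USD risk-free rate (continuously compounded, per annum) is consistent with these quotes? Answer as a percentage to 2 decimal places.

1.06%

F = S·e^((r_CAD − r_USD)T) ⇒ r_USD = r_CAD − ln(F/S)/T
ln(1.4158/1.3243) = 0.066811; /(387/365) = 0.063013
r_USD = 0.0736 − 0.063013 = 0.010587
r_USD = 1.06%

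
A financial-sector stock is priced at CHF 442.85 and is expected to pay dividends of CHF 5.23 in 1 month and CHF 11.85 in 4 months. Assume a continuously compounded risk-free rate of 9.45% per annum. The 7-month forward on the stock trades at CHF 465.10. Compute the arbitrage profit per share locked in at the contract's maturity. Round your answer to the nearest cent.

CHF 14.77 per share

PV(dividends) I = 5.23·e^(−0.0945·1/12) + 11.85·e^(−0.0945·4/12) = 16.6715
Fair forward F* = (S − I)·e^(rT) = (442.85 − 16.6715)·e^0.055125 = 426.1785 × 1.056673 = 450.3313
Market CHF 465.10 > fair 450.3313: forward overpriced → cash-and-carry (borrow at r, buy the stock and collect the dividends, short the forward).
Profit at T = |F_mkt − F*| = |465.10 − 450.3313| = CHF 14.77 per share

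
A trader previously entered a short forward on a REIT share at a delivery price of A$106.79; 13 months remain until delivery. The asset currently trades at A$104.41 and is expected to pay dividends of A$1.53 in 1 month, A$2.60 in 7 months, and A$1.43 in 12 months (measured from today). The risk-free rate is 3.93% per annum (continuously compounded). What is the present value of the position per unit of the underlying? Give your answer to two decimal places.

A$3.37

PV(remaining dividends) I = 1.53·e^(−0.0393·1/12) + 2.60·e^(−0.0393·7/12) + 1.43·e^(−0.0393·12/12) = 5.4410
Current forward F = (S − I)·e^(rT) = (104.41 − 5.4410)·e^(0.0393·13/12) = 98.9690 × 1.043494 = 103.2736
Value (long) = (F − K)·e^(−rT) = (103.2736 − 106.79) × 0.958319 = -3.3698
Short position value = −(long value) = A$3.37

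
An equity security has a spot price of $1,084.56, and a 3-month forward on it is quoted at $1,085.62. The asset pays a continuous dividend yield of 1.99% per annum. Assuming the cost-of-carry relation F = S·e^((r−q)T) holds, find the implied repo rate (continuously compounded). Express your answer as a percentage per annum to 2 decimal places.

From F = S·e^((r−q)T): (r − q) = ln(F/S)/T
ln(1085.62/1084.56) = ln(1.000977) = 0.000977
(r − q) = 0.000977 / (3/12) = 0.003908
r = ln(F/S)/T + q = 0.003908 + 0.0199 = 0.023808
r = 2.38%

2.38%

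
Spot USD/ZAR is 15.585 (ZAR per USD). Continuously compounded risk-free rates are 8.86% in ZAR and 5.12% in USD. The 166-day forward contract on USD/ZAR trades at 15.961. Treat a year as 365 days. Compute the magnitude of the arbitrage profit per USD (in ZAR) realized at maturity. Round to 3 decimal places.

0.109 per USD (in ZAR)

Fair forward: F* = S·e^(carry·T), with carry = (r_ZAR − r_USD) = 0.0886 − 0.0512 = 0.0374
F* = 15.585 · e^(0.0374 × 166/365) = 15.585 · e^0.017009 = 15.585 × 1.017154 = 15.8523
Market 15.961 > fair 15.8523: forward overpriced → cash-and-carry (buy spot, short the forward).
At maturity, profit = |F_mkt − F*| = |15.961 − 15.8523| = 0.109 per USD (in ZAR)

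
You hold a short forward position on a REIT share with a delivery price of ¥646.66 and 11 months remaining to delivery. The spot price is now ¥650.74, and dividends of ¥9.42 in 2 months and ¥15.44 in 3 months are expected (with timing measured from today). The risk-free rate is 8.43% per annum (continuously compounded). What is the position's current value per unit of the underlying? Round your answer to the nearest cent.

PV(remaining dividends) I = 9.42·e^(−0.0843·2/12) + 15.44·e^(−0.0843·3/12) = 24.4066
Current forward F = (S − I)·e^(rT) = (650.74 − 24.4066)·e^(0.0843·11/12) = 626.3334 × 1.080339 = 676.6524
Value (long) = (F − K)·e^(−rT) = (676.6524 − 646.66) × 0.925635 = 27.7620
Short position value = −(long value) = -¥27.76

-¥27.76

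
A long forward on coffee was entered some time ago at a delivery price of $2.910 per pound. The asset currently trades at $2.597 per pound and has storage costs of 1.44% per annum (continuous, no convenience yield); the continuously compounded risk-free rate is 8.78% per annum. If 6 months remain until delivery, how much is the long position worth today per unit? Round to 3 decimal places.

-$0.169 per pound

Current fair forward for the remaining 6 months: F = S·e^((r + u)·T), (r + u) = 0.0878 + 0.0144 = 0.1022
F = 2.597 · e^(0.1022 × 6/12) = 2.597 × 1.052428 = 2.7332
Value of long forward = (F − K)·e^(−rT) = (2.7332 − 2.910) · e^(−0.0878·6/12)
= -0.1768 × 0.957050 = -0.169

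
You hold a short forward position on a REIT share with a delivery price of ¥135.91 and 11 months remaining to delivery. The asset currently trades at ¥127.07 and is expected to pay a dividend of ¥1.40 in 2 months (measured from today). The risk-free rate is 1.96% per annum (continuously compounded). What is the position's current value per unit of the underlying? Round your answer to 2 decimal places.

¥7.82

PV(remaining dividends) I = 1.40·e^(−0.0196·2/12) = 1.3954
Current forward F = (S − I)·e^(rT) = (127.07 − 1.3954)·e^(0.0196·11/12) = 125.6746 × 1.018129 = 127.9530
Value (long) = (F − K)·e^(−rT) = (127.9530 − 135.91) × 0.982194 = -7.8153
Short position value = −(long value) = ¥7.82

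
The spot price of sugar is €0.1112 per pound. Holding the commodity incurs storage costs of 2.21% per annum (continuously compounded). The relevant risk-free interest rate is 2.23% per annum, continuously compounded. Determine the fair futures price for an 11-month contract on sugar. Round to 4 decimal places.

Net carry = r + u − y = 0.0223 + 0.0221 − 0.0000 = 0.0444
F = S·e^((r+u−y)T) = 0.1112 · e^(0.0444 × 11/12) = 0.1112 · e^0.040700
= 0.1112 × 1.041540 = €0.1158 per pound

€0.1158 per pound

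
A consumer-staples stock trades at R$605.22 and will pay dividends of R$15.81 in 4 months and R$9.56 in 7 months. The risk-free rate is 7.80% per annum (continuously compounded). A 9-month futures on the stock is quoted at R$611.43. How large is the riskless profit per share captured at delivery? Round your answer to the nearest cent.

R$4.23 per share

PV(dividends) I = 15.81·e^(−0.0780·4/12) + 9.56·e^(−0.0780·7/12) = 24.5390
Fair futures F* = (S − I)·e^(rT) = (605.22 − 24.5390)·e^0.058500 = 580.6810 × 1.060245 = 615.6641
Market R$611.43 < fair 615.6641: forward underpriced → reverse cash-and-carry (short the stock, invest proceeds at r, pay the dividends, go long the forward).
Profit at T = |F_mkt − F*| = |611.43 − 615.6641| = R$4.23 per share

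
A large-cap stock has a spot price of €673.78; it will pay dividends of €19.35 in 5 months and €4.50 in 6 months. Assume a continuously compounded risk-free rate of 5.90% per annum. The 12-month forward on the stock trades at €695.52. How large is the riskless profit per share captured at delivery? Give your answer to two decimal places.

€5.45 per share

PV(dividends) I = 19.35·e^(−0.0590·5/12) + 4.50·e^(−0.0590·6/12) = 23.2493
Fair forward F* = (S − I)·e^(rT) = (673.78 − 23.2493)·e^0.059000 = 650.5307 × 1.060775 = 690.0667
Market €695.52 > fair 690.0667: forward overpriced → cash-and-carry (borrow at r, buy the stock and collect the dividends, short the forward).
Profit at T = |F_mkt − F*| = |695.52 − 690.0667| = €5.45 per share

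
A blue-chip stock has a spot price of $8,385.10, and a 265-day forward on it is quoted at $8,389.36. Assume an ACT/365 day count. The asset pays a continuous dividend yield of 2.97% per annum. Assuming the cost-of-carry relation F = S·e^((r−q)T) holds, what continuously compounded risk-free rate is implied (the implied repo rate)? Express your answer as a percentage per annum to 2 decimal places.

From F = S·e^((r−q)T): (r − q) = ln(F/S)/T
ln(8389.36/8385.10) = ln(1.000508) = 0.000508
(r − q) = 0.000508 / (265/365) = 0.000700
r = ln(F/S)/T + q = 0.000700 + 0.0297 = 0.030400
r = 3.04%

3.04%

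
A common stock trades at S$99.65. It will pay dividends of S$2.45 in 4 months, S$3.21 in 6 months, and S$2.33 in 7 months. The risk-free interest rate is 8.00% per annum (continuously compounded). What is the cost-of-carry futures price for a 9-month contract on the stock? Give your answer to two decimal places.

PV(dividends) I = 2.45·e^(−0.0800·4/12) + 3.21·e^(−0.0800·6/12) + 2.33·e^(−0.0800·7/12)
I = 2.3855 + 3.0841 + 2.2238 = 7.6934
F = (S − I)·e^(rT) = (99.65 − 7.6934) · e^(0.0800·9/12)
= 91.9566 · e^0.060000 = 91.9566 × 1.061837 = S$97.64

S$97.64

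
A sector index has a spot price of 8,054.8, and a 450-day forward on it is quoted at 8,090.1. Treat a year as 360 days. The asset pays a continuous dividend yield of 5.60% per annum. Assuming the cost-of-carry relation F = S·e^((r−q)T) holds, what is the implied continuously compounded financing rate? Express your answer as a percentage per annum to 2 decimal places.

From F = S·e^((r−q)T): (r − q) = ln(F/S)/T
ln(8090.1/8054.8) = ln(1.004382) = 0.004372
(r − q) = 0.004372 / (450/360) = 0.003498
r = ln(F/S)/T + q = 0.003498 + 0.0560 = 0.059498
r = 5.95%

5.95%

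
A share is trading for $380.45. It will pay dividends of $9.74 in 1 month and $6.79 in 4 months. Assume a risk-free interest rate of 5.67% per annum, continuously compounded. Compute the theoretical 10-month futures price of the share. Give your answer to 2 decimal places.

PV(dividends) I = 9.74·e^(−0.0567·1/12) + 6.79·e^(−0.0567·4/12)
I = 9.6941 + 6.6629 = 16.3570
F = (S − I)·e^(rT) = (380.45 − 16.3570) · e^(0.0567·10/12)
= 364.0930 · e^0.047250 = 364.0930 × 1.048384 = $381.71

$381.71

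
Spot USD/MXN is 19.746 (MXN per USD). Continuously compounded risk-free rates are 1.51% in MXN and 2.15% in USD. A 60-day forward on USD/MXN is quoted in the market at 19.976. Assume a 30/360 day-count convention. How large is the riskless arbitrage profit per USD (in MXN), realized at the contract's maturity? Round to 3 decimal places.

Fair forward: F* = S·e^(carry·T), with carry = (r_MXN − r_USD) = 0.0151 − 0.0215 = -0.0064
F* = 19.746 · e^(-0.0064 × 60/360) = 19.746 · e^-0.001067 = 19.746 × 0.998934 = 19.7250
Market 19.976 > fair 19.7250: forward overpriced → cash-and-carry (buy spot, short the forward).
At maturity, profit = |F_mkt − F*| = |19.976 − 19.7250| = 0.251 per USD (in MXN)

0.251 per USD (in MXN)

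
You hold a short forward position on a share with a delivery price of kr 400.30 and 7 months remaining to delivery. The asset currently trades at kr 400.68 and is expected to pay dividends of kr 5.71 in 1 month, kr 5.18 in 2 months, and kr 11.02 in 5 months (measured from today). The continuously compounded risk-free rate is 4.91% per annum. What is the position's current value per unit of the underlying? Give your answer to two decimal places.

kr 9.94

PV(remaining dividends) I = 5.71·e^(−0.0491·1/12) + 5.18·e^(−0.0491·2/12) + 11.02·e^(−0.0491·5/12) = 21.6213
Current forward F = (S − I)·e^(rT) = (400.68 − 21.6213)·e^(0.0491·7/12) = 379.0587 × 1.029056 = 390.0726
Value (long) = (F − K)·e^(−rT) = (390.0726 − 400.30) × 0.971765 = -9.9386
Short position value = −(long value) = kr 9.94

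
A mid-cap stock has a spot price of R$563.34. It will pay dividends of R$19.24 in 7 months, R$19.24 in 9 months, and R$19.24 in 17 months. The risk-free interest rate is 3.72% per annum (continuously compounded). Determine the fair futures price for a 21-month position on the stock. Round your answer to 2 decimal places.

PV(dividends) I = 19.24·e^(−0.0372·7/12) + 19.24·e^(−0.0372·9/12) + 19.24·e^(−0.0372·17/12)
I = 18.8270 + 18.7106 + 18.2523 = 55.7899
F = (S − I)·e^(rT) = (563.34 − 55.7899) · e^(0.0372·21/12)
= 507.5501 · e^0.065100 = 507.5501 × 1.067266 = R$541.69

R$541.69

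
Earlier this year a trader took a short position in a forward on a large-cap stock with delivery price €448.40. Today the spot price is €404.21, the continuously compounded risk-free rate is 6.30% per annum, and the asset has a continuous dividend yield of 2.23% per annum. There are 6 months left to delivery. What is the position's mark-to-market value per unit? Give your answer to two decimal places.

Current fair forward for the remaining 6 months: F = S·e^((r − q)·T), (r − q) = 0.0630 − 0.0223 = 0.0407
F = 404.21 · e^(0.0407 × 6/12) = 404.21 × 1.020558 = 412.5197
Value of long forward = (F − K)·e^(−rT) = (412.5197 − 448.40) · e^(−0.0630·6/12)
= -35.8803 × 0.968991 = -34.77
Short position value = −(long value) = €34.77

€34.77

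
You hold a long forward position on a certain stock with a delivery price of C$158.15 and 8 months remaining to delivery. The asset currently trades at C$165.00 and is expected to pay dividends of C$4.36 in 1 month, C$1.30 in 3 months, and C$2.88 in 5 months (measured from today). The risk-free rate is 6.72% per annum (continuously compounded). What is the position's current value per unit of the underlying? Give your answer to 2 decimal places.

PV(remaining dividends) I = 4.36·e^(−0.0672·1/12) + 1.30·e^(−0.0672·3/12) + 2.88·e^(−0.0672·5/12) = 8.4145
Current forward F = (S − I)·e^(rT) = (165.00 − 8.4145)·e^(0.0672·8/12) = 156.5855 × 1.045819 = 163.7601
Value (long) = (F − K)·e^(−rT) = (163.7601 − 158.15) × 0.956189 = 5.3643
Value = C$5.36

C$5.36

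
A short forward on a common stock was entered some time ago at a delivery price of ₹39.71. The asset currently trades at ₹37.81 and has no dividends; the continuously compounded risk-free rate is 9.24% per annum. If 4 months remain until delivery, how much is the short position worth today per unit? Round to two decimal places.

Current fair forward for the remaining 4 months: F = S·e^(r·T), r = 0.0924
F = 37.81 · e^(0.0924 × 4/12) = 37.81 × 1.031279 = 38.9927
Value of long forward = (F − K)·e^(−rT) = (38.9927 − 39.71) · e^(−0.0924·4/12)
= -0.7173 × 0.969669 = -0.70
Short position value = −(long value) = ₹0.70

₹0.70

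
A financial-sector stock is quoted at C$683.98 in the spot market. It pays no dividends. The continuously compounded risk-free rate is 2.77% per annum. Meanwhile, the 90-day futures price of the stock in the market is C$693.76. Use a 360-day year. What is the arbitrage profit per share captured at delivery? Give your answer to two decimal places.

Fair futures: F* = S·e^(carry·T), with carry = r = 0.0277
F* = 683.98 · e^(0.0277 × 90/360) = 683.98 · e^0.006925 = 683.98 × 1.006949 = C$688.7330
Market C$693.76 > fair C$688.7330: forward overpriced → cash-and-carry (buy spot, short the forward).
At maturity, profit = |F_mkt − F*| = |693.76 − 688.7330| = C$5.03 per share

C$5.03 per share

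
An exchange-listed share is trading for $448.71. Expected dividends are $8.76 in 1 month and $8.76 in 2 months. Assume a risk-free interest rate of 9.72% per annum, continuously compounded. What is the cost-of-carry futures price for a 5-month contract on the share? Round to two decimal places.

PV(dividends) I = 8.76·e^(−0.0972·1/12) + 8.76·e^(−0.0972·2/12)
I = 8.6893 + 8.6192 = 17.3085
F = (S − I)·e^(rT) = (448.71 − 17.3085) · e^(0.0972·5/12)
= 431.4015 · e^0.040500 = 431.4015 × 1.041331 = $449.23

$449.23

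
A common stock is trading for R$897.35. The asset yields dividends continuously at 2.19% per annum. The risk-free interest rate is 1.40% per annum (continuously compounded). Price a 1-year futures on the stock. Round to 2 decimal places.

R$890.29

F = S·e^((r − q)T) = 897.35 · e^((0.0140 − 0.0219) × 1)
= 897.35 · e^-0.007900 = 897.35 × 0.992131
F = R$890.29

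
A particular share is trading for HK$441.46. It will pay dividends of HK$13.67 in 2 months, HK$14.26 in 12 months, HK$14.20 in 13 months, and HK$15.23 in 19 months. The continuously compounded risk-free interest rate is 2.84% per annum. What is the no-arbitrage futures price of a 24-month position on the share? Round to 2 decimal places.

HK$408.20

PV(dividends) I = 13.67·e^(−0.0284·2/12) + 14.26·e^(−0.0284·12/12) + 14.20·e^(−0.0284·13/12) + 15.23·e^(−0.0284·19/12)
I = 13.6054 + 13.8607 + 13.7698 + 14.5603 = 55.7962
F = (S − I)·e^(rT) = (441.46 − 55.7962) · e^(0.0284·24/12)
= 385.6638 · e^0.056800 = 385.6638 × 1.058444 = HK$408.20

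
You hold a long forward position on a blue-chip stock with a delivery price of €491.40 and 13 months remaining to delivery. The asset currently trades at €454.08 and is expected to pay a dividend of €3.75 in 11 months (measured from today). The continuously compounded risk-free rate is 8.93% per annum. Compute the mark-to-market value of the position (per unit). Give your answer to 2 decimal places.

€4.54

PV(remaining dividends) I = 3.75·e^(−0.0893·11/12) = 3.4553
Current forward F = (S − I)·e^(rT) = (454.08 − 3.4553)·e^(0.0893·13/12) = 450.6247 × 1.101576 = 496.3974
Value (long) = (F − K)·e^(−rT) = (496.3974 − 491.40) × 0.907790 = 4.5366
Value = €4.54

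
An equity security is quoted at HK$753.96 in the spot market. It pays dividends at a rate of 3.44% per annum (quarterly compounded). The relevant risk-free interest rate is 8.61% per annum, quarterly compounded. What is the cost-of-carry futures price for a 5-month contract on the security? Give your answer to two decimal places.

F = S · (1+r/4)^(4T) / (1+q/4)^(4T)
= 753.96 × 1.036132 / 1.014374 = 753.96 × 1.021450
F = HK$770.13

HK$770.13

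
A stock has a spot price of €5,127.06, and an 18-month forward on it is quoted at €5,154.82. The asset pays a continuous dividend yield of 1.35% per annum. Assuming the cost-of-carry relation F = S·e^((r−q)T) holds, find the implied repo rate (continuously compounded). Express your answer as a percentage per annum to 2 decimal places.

1.71%

From F = S·e^((r−q)T): (r − q) = ln(F/S)/T
ln(5154.82/5127.06) = ln(1.005414) = 0.005399
(r − q) = 0.005399 / (18/12) = 0.003599
r = ln(F/S)/T + q = 0.003599 + 0.0135 = 0.017099
r = 1.71%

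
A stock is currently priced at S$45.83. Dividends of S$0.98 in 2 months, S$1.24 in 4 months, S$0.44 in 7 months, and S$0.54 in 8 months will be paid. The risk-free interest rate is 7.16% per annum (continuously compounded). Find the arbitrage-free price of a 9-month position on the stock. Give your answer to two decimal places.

PV(dividends) I = 0.98·e^(−0.0716·2/12) + 1.24·e^(−0.0716·4/12) + 0.44·e^(−0.0716·7/12) + 0.54·e^(−0.0716·8/12)
I = 0.9684 + 1.2108 + 0.4220 + 0.5148 = 3.1160
F = (S − I)·e^(rT) = (45.83 − 3.1160) · e^(0.0716·9/12)
= 42.7140 · e^0.053700 = 42.7140 × 1.055168 = S$45.07

S$45.07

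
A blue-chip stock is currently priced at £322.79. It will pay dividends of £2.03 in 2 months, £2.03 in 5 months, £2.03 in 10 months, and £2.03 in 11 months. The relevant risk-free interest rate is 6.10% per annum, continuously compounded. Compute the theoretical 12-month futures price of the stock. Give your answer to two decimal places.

PV(dividends) I = 2.03·e^(−0.0610·2/12) + 2.03·e^(−0.0610·5/12) + 2.03·e^(−0.0610·10/12) + 2.03·e^(−0.0610·11/12)
I = 2.0095 + 1.9791 + 1.9294 + 1.9196 = 7.8376
F = (S − I)·e^(rT) = (322.79 − 7.8376) · e^(0.0610·12/12)
= 314.9524 · e^0.061000 = 314.9524 × 1.062899 = £334.76

£334.76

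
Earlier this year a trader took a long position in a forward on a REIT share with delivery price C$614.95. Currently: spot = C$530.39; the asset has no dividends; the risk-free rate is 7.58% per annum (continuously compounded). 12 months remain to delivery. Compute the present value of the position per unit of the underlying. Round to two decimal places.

-C$39.67

Current fair forward for the remaining 12 months: F = S·e^(r·T), r = 0.0758
F = 530.39 · e^(0.0758 × 12/12) = 530.39 × 1.078747 = 572.1566
Value of long forward = (F − K)·e^(−rT) = (572.1566 − 614.95) · e^(−0.0758·12/12)
= -42.7934 × 0.927002 = -39.67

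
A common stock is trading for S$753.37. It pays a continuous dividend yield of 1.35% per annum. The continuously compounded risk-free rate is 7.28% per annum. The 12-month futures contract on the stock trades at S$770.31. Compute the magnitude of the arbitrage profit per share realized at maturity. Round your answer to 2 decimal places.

Fair futures: F* = S·e^(carry·T), with carry = (r − q) = 0.0728 − 0.0135 = 0.0593
F* = 753.37 · e^(0.0593 × 12/12) = 753.37 · e^0.059300 = 753.37 × 1.061094 = S$799.3964
Market S$770.31 < fair S$799.3964: forward underpriced → reverse cash-and-carry (short spot, go long the forward).
At maturity, profit = |F_mkt − F*| = |770.31 − 799.3964| = S$29.09 per share

S$29.09 per share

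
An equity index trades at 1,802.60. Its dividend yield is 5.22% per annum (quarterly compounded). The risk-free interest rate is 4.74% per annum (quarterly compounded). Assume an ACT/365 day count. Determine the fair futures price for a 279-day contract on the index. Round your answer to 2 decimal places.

1,796.08

F = S · (1+r/4)^(4T) / (1+q/4)^(4T)
= 1802.60 × 1.03667532 / 1.04043897 = 1802.60 × 0.99638263
F = 1,796.08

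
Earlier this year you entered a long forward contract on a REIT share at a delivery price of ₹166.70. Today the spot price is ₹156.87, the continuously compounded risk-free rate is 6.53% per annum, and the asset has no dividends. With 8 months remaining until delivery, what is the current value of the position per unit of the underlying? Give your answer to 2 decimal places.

Current fair forward for the remaining 8 months: F = S·e^(r·T), r = 0.0653
F = 156.87 · e^(0.0653 × 8/12) = 156.87 × 1.044495 = 163.8499
Value of long forward = (F − K)·e^(−rT) = (163.8499 − 166.70) · e^(−0.0653·8/12)
= -2.8501 × 0.957401 = -2.73

-₹2.73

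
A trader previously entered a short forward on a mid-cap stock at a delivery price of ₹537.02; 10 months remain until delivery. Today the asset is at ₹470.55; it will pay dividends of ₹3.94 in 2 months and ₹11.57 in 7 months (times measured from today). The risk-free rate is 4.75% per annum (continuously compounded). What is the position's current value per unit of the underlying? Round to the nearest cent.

PV(remaining dividends) I = 3.94·e^(−0.0475·2/12) + 11.57·e^(−0.0475·7/12) = 15.1627
Current forward F = (S − I)·e^(rT) = (470.55 − 15.1627)·e^(0.0475·10/12) = 455.3873 × 1.040377 = 473.7745
Value (long) = (F − K)·e^(−rT) = (473.7745 − 537.02) × 0.961190 = -60.7909
Short position value = −(long value) = ₹60.79

₹60.79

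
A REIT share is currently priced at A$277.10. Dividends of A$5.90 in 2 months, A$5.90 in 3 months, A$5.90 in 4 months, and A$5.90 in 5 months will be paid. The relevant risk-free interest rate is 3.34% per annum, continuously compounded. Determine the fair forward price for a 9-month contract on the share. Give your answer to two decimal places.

A$260.16

PV(dividends) I = 5.90·e^(−0.0334·2/12) + 5.90·e^(−0.0334·3/12) + 5.90·e^(−0.0334·4/12) + 5.90·e^(−0.0334·5/12)
I = 5.8672 + 5.8509 + 5.8347 + 5.8185 = 23.3713
F = (S − I)·e^(rT) = (277.10 − 23.3713) · e^(0.0334·9/12)
= 253.7287 · e^0.025050 = 253.7287 × 1.025366 = A$260.16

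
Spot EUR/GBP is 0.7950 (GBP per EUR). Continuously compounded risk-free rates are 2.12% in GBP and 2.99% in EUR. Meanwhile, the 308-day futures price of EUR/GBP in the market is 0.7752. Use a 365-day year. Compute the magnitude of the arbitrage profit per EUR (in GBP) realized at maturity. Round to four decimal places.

Fair futures: F* = S·e^(carry·T), with carry = (r_GBP − r_EUR) = 0.0212 − 0.0299 = -0.0087
F* = 0.7950 · e^(-0.0087 × 308/365) = 0.7950 · e^-0.007341 = 0.7950 × 0.992686 = 0.7892
Market 0.7752 < fair 0.7892: forward underpriced → reverse cash-and-carry (short spot, go long the forward).
At maturity, profit = |F_mkt − F*| = |0.7752 − 0.7892| = 0.0140 per EUR (in GBP)

0.0140 per EUR (in GBP)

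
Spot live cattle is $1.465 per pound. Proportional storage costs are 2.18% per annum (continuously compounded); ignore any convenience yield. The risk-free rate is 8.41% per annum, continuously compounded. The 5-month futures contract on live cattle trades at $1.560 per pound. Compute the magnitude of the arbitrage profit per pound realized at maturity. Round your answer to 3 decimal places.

Fair futures: F* = S·e^(carry·T), with carry = (r + u) = 0.0841 + 0.0218 = 0.1059
F* = 1.465 · e^(0.1059 × 5/12) = 1.465 · e^0.044125 = 1.465 × 1.045113 = $1.5311
Market $1.560 > fair $1.5311: forward overpriced → cash-and-carry (buy spot, short the forward).
At maturity, profit = |F_mkt − F*| = |1.560 − 1.5311| = $0.029 per pound

$0.029 per pound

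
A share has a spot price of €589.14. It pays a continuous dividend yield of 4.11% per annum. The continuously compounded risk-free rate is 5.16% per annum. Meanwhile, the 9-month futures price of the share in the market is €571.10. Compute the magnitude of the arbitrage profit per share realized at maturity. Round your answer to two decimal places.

€22.70 per share

Fair futures: F* = S·e^(carry·T), with carry = (r − q) = 0.0516 − 0.0411 = 0.0105
F* = 589.14 · e^(0.0105 × 9/12) = 589.14 · e^0.007875 = 589.14 × 1.007906 = €593.7977
Market €571.10 < fair €593.7977: forward underpriced → reverse cash-and-carry (short spot, go long the forward).
At maturity, profit = |F_mkt − F*| = |571.10 − 593.7977| = €22.70 per share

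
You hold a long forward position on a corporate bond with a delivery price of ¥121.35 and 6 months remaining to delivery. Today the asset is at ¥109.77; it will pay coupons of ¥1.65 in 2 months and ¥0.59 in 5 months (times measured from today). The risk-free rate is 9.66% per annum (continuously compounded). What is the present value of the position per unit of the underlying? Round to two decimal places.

-¥8.05

PV(remaining coupons) I = 1.65·e^(−0.0966·2/12) + 0.59·e^(−0.0966·5/12) = 2.1904
Current forward F = (S − I)·e^(rT) = (109.77 − 2.1904)·e^(0.0966·6/12) = 107.5796 × 1.049485 = 112.9032
Value (long) = (F − K)·e^(−rT) = (112.9032 − 121.35) × 0.952848 = -8.0485
Value = -¥8.05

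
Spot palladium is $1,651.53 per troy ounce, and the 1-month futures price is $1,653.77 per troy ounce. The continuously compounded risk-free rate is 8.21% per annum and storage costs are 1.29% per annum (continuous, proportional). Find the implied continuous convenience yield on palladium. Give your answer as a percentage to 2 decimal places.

F = S·e^((r+u−y)T) ⇒ (r+u−y) = ln(F/S)/T
ln(1653.77/1651.53) = 0.001355; /T ⇒ 0.016260
y = r + u − ln(F/S)/T = 0.0821 + 0.0129 − 0.016260 = 0.078740
y = 7.87%

7.87%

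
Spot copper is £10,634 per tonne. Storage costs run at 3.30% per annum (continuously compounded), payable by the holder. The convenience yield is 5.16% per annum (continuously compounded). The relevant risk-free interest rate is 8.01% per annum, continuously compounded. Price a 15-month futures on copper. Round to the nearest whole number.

Net carry = r + u − y = 0.0801 + 0.0330 − 0.0516 = 0.0615
F = S·e^((r+u−y)T) = 10634 · e^(0.0615 × 15/12) = 10634 · e^0.076875
= 10634 × 1.079907 = £11,484 per tonne

£11,484 per tonne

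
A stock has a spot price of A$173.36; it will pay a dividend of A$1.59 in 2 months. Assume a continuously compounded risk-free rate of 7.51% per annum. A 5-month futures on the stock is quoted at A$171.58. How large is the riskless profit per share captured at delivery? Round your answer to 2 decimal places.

PV(dividends) I = 1.59·e^(−0.0751·2/12) = 1.5702
Fair futures F* = (S − I)·e^(rT) = (173.36 − 1.5702)·e^0.031292 = 171.7898 × 1.031787 = 177.2505
Market A$171.58 < fair 177.2505: forward underpriced → reverse cash-and-carry (short the stock, invest proceeds at r, pay the dividends, go long the forward).
Profit at T = |F_mkt − F*| = |171.58 − 177.2505| = A$5.67 per share

A$5.67 per share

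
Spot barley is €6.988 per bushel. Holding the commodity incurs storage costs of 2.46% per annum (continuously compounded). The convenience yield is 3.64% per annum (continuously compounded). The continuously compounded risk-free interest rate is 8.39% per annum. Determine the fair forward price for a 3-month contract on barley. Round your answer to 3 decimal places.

Net carry = r + u − y = 0.0839 + 0.0246 − 0.0364 = 0.0721
F = S·e^((r+u−y)T) = 6.988 · e^(0.0721 × 3/12) = 6.988 · e^0.018025
= 6.988 × 1.018188 = €7.115 per bushel

€7.115 per bushel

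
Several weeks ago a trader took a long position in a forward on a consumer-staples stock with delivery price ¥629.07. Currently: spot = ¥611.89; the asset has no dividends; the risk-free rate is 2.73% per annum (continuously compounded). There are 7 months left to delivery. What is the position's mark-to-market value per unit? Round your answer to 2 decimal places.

-¥7.24

Current fair forward for the remaining 7 months: F = S·e^(r·T), r = 0.0273
F = 611.89 · e^(0.0273 × 7/12) = 611.89 × 1.016052 = 621.7121
Value of long forward = (F − K)·e^(−rT) = (621.7121 − 629.07) · e^(−0.0273·7/12)
= -7.3579 × 0.984201 = -7.24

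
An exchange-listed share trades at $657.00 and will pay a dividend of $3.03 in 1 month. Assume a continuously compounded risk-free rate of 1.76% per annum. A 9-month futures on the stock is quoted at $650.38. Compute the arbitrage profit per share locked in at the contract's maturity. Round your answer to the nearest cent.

PV(dividends) I = 3.03·e^(−0.0176·1/12) = 3.0256
Fair futures F* = (S − I)·e^(rT) = (657.00 − 3.0256)·e^0.013200 = 653.9744 × 1.013288 = 662.6644
Market $650.38 < fair 662.6644: forward underpriced → reverse cash-and-carry (short the stock, invest proceeds at r, pay the dividends, go long the forward).
Profit at T = |F_mkt − F*| = |650.38 − 662.6644| = $12.28 per share

$12.28 per share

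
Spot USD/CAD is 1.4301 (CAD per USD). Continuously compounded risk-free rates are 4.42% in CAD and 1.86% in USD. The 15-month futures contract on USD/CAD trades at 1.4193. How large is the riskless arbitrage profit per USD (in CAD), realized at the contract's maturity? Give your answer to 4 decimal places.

Fair futures: F* = S·e^(carry·T), with carry = (r_CAD − r_USD) = 0.0442 − 0.0186 = 0.0256
F* = 1.4301 · e^(0.0256 × 15/12) = 1.4301 · e^0.032000 = 1.4301 × 1.032518 = 1.4766
Market 1.4193 < fair 1.4766: forward underpriced → reverse cash-and-carry (short spot, go long the forward).
At maturity, profit = |F_mkt − F*| = |1.4193 − 1.4766| = 0.0573 per USD (in CAD)

0.0573 per USD (in CAD)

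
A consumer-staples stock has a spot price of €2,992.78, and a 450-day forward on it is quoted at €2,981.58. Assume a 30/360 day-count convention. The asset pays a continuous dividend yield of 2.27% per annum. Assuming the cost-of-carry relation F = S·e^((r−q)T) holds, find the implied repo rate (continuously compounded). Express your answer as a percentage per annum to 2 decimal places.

1.97%

From F = S·e^((r−q)T): (r − q) = ln(F/S)/T
ln(2981.58/2992.78) = ln(0.996258) = -0.003749
(r − q) = -0.003749 / (450/360) = -0.002999
r = ln(F/S)/T + q = -0.002999 + 0.0227 = 0.019701
r = 1.97%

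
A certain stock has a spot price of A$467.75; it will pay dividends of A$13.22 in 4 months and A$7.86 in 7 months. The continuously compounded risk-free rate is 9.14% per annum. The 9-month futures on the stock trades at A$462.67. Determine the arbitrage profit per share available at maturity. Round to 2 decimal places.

PV(dividends) I = 13.22·e^(−0.0914·4/12) + 7.86·e^(−0.0914·7/12) = 20.2752
Fair futures F* = (S − I)·e^(rT) = (467.75 − 20.2752)·e^0.068550 = 447.4748 × 1.070954 = 479.2249
Market A$462.67 < fair 479.2249: forward underpriced → reverse cash-and-carry (short the stock, invest proceeds at r, pay the dividends, go long the forward).
Profit at T = |F_mkt − F*| = |462.67 − 479.2249| = A$16.55 per share

A$16.55 per share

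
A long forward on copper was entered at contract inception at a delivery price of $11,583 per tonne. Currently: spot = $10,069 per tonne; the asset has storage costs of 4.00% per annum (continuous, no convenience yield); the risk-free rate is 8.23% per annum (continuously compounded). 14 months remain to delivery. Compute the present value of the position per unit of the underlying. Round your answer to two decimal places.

$27.46 per tonne

Current fair forward for the remaining 14 months: F = S·e^((r + u)·T), (r + u) = 0.0823 + 0.0400 = 0.1223
F = 10069 · e^(0.1223 × 14/12) = 10069 × 1.15336451 = 11613.2273
Value of long forward = (F − K)·e^(−rT) = (11613.2273 − 11583) · e^(−0.0823·14/12)
= 30.2273 × 0.90844888 = 27.46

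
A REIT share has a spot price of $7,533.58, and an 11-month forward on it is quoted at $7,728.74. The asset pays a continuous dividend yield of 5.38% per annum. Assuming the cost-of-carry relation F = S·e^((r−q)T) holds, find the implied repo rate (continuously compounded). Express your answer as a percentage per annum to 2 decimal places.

From F = S·e^((r−q)T): (r − q) = ln(F/S)/T
ln(7728.74/7533.58) = ln(1.025905) = 0.025575
(r − q) = 0.025575 / (11/12) = 0.027900
r = ln(F/S)/T + q = 0.027900 + 0.0538 = 0.081700
r = 8.17%

8.17%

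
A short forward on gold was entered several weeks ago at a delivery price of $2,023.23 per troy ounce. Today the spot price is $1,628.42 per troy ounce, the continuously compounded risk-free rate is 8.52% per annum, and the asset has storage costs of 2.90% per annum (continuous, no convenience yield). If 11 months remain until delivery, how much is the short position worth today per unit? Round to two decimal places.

Current fair forward for the remaining 11 months: F = S·e^((r + u)·T), (r + u) = 0.0852 + 0.0290 = 0.1142
F = 1628.42 · e^(0.1142 × 11/12) = 1628.42 × 1.11035894 = 1808.1307
Value of long forward = (F − K)·e^(−rT) = (1808.1307 − 2023.23) · e^(−0.0852·11/12)
= -215.0993 × 0.92487193 = -198.94
Short position value = −(long value) = $198.94

$198.94 per troy ounce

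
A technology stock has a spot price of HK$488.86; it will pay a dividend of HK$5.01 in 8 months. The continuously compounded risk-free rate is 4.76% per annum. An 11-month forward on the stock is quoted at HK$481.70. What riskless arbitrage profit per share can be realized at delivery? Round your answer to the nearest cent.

PV(dividends) I = 5.01·e^(−0.0476·8/12) = 4.8535
Fair forward F* = (S − I)·e^(rT) = (488.86 − 4.8535)·e^0.043633 = 484.0065 × 1.044599 = 505.5927
Market HK$481.70 < fair 505.5927: forward underpriced → reverse cash-and-carry (short the stock, invest proceeds at r, pay the dividends, go long the forward).
Profit at T = |F_mkt − F*| = |481.70 − 505.5927| = HK$23.89 per share

HK$23.89 per share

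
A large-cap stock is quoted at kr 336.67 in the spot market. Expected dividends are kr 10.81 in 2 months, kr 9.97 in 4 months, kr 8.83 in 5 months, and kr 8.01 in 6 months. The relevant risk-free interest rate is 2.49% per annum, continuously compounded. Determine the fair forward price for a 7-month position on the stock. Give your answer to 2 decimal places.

kr 303.75

PV(dividends) I = 10.81·e^(−0.0249·2/12) + 9.97·e^(−0.0249·4/12) + 8.83·e^(−0.0249·5/12) + 8.01·e^(−0.0249·6/12)
I = 10.7652 + 9.8876 + 8.7389 + 7.9109 = 37.3026
F = (S − I)·e^(rT) = (336.67 − 37.3026) · e^(0.0249·7/12)
= 299.3674 · e^0.014525 = 299.3674 × 1.014631 = kr 303.75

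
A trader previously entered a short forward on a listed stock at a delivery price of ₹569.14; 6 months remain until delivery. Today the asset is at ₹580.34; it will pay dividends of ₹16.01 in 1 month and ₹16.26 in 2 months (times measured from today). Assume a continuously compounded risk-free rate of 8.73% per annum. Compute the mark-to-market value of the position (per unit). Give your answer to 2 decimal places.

-₹3.59

PV(remaining dividends) I = 16.01·e^(−0.0873·1/12) + 16.26·e^(−0.0873·2/12) = 31.9191
Current forward F = (S − I)·e^(rT) = (580.34 − 31.9191)·e^(0.0873·6/12) = 548.4209 × 1.044617 = 572.8898
Value (long) = (F − K)·e^(−rT) = (572.8898 − 569.14) × 0.957289 = 3.5896
Short position value = −(long value) = -₹3.59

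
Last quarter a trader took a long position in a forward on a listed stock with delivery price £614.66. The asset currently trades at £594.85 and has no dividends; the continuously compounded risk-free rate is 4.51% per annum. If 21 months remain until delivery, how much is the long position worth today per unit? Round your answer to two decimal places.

£26.84

Current fair forward for the remaining 21 months: F = S·e^(r·T), r = 0.0451
F = 594.85 · e^(0.0451 × 21/12) = 594.85 × 1.082123 = 643.7009
Value of long forward = (F − K)·e^(−rT) = (643.7009 − 614.66) · e^(−0.0451·21/12)
= 29.0409 × 0.924109 = 26.84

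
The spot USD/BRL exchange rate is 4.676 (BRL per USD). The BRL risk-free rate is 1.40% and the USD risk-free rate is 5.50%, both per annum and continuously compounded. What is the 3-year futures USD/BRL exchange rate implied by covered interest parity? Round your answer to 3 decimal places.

4.135

F = S·e^((r_BRL − r_USD)T) = 4.676 · e^((0.0140 − 0.0550) × 3)
= 4.676 · e^-0.123000 = 4.676 × 0.884264
F = 4.135 BRL per USD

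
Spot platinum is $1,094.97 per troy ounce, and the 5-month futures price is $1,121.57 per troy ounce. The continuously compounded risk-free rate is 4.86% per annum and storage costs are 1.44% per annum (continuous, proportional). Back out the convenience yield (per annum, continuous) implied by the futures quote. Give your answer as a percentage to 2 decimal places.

F = S·e^((r+u−y)T) ⇒ (r+u−y) = ln(F/S)/T
ln(1121.57/1094.97) = 0.024003; /T ⇒ 0.057607
y = r + u − ln(F/S)/T = 0.0486 + 0.0144 − 0.057607 = 0.005393
y = 0.54%

0.54%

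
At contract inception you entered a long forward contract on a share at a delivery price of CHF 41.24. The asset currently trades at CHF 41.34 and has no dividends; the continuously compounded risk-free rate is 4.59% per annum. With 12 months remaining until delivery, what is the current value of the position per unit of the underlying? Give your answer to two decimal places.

Current fair forward for the remaining 12 months: F = S·e^(r·T), r = 0.0459
F = 41.34 · e^(0.0459 × 12/12) = 41.34 × 1.046970 = 43.2817
Value of long forward = (F − K)·e^(−rT) = (43.2817 − 41.24) · e^(−0.0459·12/12)
= 2.0417 × 0.955137 = 1.95

CHF 1.95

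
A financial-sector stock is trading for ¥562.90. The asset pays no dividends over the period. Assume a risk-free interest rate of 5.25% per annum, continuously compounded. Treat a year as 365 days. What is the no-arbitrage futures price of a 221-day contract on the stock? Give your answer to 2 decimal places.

F = S·e^(rT) = 562.90 · e^(0.0525 × 221/365)
= 562.90 · e^0.031788 = 562.90 × 1.032299
F = ¥581.08

¥581.08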